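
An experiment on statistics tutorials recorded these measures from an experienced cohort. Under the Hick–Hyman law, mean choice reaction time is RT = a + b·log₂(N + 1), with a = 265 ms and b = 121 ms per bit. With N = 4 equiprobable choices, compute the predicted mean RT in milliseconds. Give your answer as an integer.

log₂(4 + 1) = log₂(5) = 2.3219.
RT = 265 + 121 × 2.3219 = 265 + 280.9499 = 545.9499 ms.
≈ 546 ms.

546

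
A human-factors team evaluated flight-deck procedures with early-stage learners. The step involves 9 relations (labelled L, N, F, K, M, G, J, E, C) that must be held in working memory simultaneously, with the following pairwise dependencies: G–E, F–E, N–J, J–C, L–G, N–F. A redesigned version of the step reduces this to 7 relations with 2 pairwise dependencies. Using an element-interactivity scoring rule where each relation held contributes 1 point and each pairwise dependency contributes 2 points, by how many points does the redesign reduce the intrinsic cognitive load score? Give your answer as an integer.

Original: 9 × 1 + 6 × 2 = 9 + 12 = 21.
Redesigned: 7 × 1 + 2 × 2 = 7 + 4 = 11.
Reduction = 21 − 11 = 10.

10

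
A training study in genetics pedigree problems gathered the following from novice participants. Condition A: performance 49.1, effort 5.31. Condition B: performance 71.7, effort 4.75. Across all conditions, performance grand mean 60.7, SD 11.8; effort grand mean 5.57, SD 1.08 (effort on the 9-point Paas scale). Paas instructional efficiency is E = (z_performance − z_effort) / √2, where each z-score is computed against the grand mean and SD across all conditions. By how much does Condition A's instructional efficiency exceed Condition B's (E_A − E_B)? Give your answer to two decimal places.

-1.72

Condition A: z_P = (49.1 − 60.7)/11.8 = -0.9831; z_E = (5.31 − 5.57)/1.08 = -0.2407; E_A = (-0.9831 − (-0.2407))/√2 = -0.5250.
Condition B: z_P = (71.7 − 60.7)/11.8 = 0.9322; z_E = (4.75 − 5.57)/1.08 = -0.7593; E_B = (0.9322 − (-0.7593))/√2 = 1.1961.
E_A − E_B = -0.5250 − 1.1961 = -1.7211 ≈ -1.72.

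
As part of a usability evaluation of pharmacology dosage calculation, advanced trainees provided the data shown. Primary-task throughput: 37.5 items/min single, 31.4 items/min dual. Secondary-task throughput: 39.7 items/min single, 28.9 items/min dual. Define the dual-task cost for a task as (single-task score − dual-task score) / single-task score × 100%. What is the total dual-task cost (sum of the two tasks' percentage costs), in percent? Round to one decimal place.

43.5

Primary cost = (37.5 − 31.4) / 37.5 × 100% = 16.2667%.
Secondary cost = (39.7 − 28.9) / 39.7 × 100% = 27.2040%.
Total = 16.2667% + 27.2040% = 43.4707% ≈ 43.5%.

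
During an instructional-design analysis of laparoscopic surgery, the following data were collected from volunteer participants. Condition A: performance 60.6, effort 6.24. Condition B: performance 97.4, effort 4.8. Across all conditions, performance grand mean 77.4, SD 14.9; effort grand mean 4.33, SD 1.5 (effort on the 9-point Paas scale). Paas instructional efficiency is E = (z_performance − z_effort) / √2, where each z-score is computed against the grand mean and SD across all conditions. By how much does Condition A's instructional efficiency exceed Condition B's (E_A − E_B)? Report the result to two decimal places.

-2.43

Condition A: z_P = (60.6 − 77.4)/14.9 = -1.1275; z_E = (6.24 − 4.33)/1.5 = 1.2733; E_A = (-1.1275 − 1.2733)/√2 = -1.6976.
Condition B: z_P = (97.4 − 77.4)/14.9 = 1.3423; z_E = (4.8 − 4.33)/1.5 = 0.3133; E_B = (1.3423 − 0.3133)/√2 = 0.7276.
E_A − E_B = -1.6976 − 0.7276 = -2.4252 ≈ -2.43.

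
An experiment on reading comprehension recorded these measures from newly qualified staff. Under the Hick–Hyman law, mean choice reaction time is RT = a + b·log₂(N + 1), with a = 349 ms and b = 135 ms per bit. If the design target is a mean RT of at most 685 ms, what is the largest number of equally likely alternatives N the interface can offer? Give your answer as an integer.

4

Set 349 + 135·log₂(N + 1) ≤ 685.
log₂(N + 1) ≤ (685 − 349) / 135 = 2.4889.
N + 1 ≤ 2^2.4889 = 5.6135.
N ≤ 4.6135, so the largest integer N is 4.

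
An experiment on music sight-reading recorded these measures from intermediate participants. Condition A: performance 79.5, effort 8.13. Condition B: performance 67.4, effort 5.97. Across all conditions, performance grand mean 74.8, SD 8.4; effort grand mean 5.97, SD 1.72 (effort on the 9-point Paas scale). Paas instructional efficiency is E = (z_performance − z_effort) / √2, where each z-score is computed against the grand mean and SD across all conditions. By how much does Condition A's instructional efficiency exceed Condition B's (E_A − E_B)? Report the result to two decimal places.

0.13

Condition A: z_P = (79.5 − 74.8)/8.4 = 0.5595; z_E = (8.13 − 5.97)/1.72 = 1.2558; E_A = (0.5595 − 1.2558)/√2 = -0.4924.
Condition B: z_P = (67.4 − 74.8)/8.4 = -0.8810; z_E = (5.97 − 5.97)/1.72 = 0.0000; E_B = (-0.8810 − 0.0000)/√2 = -0.6230.
E_A − E_B = -0.4924 − (-0.6230) = 0.1306 ≈ 0.13.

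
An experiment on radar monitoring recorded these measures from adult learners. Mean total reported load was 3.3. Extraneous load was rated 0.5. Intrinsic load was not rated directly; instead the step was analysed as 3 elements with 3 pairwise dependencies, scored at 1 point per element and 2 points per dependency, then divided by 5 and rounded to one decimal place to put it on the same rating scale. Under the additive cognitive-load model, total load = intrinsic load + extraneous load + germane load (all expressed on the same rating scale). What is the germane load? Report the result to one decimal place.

1.0

Intrinsic (element-interactivity): (3 × 1 + 3 × 2) / 5 = 9 / 5 = 1.8000 → 1.8.
germane load = total − intrinsic − extraneous
             = 3.3 − 1.8 − 0.5 = 1.0.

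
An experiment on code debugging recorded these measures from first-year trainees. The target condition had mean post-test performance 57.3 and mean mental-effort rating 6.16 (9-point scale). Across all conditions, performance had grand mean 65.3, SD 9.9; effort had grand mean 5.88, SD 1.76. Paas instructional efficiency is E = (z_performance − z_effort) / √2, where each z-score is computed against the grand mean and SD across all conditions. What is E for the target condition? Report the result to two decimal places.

z_performance = (57.3 − 65.3) / 9.9 = -8.0000 / 9.9 = -0.8081.
z_effort = (6.16 − 5.88) / 1.76 = 0.2800 / 1.76 = 0.1591.
z_P − z_E = -0.8081 − 0.1591 = -0.9672.
E = -0.9672 / √2 = -0.9672 / 1.41421 = -0.6839 ≈ -0.68.

-0.68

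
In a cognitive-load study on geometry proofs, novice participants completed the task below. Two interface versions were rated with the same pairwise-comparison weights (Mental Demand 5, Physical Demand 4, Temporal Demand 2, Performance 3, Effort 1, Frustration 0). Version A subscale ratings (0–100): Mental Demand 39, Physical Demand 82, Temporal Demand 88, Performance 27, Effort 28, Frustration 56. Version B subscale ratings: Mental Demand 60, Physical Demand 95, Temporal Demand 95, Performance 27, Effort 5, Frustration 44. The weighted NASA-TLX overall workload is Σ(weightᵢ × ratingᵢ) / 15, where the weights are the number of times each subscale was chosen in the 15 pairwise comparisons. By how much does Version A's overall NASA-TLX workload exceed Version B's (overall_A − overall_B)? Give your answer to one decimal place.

-9.9

Version A weighted sum = 5·39 + 4·82 + 2·88 + 3·27 + 1·28 + 0·56 = 195 + 328 + 176 + 81 + 28 + 0 = 808; overall_A = 808/15 = 53.8667.
Version B weighted sum = 5·60 + 4·95 + 2·95 + 3·27 + 1·5 + 0·44 = 300 + 380 + 190 + 81 + 5 + 0 = 956; overall_B = 956/15 = 63.7333.
Difference = 53.8667 − 63.7333 = -9.8666 ≈ -9.9.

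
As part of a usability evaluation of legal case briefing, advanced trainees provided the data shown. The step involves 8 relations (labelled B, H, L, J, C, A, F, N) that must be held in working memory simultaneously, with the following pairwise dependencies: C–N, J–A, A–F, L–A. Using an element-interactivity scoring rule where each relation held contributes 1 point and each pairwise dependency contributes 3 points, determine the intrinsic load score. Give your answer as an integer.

20

Count of relations held simultaneously: 8.
Count of pairwise dependencies listed: 4.
Element contribution: 8 × 1 = 8.
Interaction contribution: 4 × 3 = 12.
Intrinsic load = 8 + 12 = 20.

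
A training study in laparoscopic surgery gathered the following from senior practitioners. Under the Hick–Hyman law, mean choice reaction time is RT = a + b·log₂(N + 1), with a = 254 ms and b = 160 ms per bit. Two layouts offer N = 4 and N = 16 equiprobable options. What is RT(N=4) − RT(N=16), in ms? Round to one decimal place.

RT(4) = 254 + 160·log₂(5) = 254 + 160·2.3219 = 625.5040 ms.
RT(16) = 254 + 160·log₂(17) = 254 + 160·4.0875 = 908.0000 ms.
Difference = 625.5040 − 908.0000 = -282.4960 ≈ -282.5 ms.

-282.5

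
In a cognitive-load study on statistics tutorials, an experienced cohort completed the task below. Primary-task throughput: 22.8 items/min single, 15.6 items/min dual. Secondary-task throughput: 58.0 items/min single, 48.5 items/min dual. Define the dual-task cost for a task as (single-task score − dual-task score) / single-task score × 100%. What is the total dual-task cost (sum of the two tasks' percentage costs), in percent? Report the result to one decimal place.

Primary cost = (22.8 − 15.6) / 22.8 × 100% = 31.5789%.
Secondary cost = (58.0 − 48.5) / 58.0 × 100% = 16.3793%.
Total = 31.5789% + 16.3793% = 47.9582% ≈ 48.0%.

48.0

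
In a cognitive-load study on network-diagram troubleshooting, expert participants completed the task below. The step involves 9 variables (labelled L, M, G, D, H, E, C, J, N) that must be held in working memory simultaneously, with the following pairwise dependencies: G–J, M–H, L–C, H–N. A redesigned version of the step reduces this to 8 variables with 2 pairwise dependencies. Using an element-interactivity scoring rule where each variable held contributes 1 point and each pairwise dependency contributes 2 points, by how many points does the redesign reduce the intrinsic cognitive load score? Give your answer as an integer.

5

Original: 9 × 1 + 4 × 2 = 9 + 8 = 17.
Redesigned: 8 × 1 + 2 × 2 = 8 + 4 = 12.
Reduction = 17 − 12 = 5.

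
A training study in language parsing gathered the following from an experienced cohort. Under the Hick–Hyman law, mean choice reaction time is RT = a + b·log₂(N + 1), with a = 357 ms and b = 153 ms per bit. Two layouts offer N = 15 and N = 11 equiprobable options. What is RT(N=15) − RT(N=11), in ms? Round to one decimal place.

RT(15) = 357 + 153·log₂(16) = 357 + 153·4.0000 = 969.0000 ms.
RT(11) = 357 + 153·log₂(12) = 357 + 153·3.5850 = 905.5050 ms.
Difference = 969.0000 − 905.5050 = 63.4950 ≈ 63.5 ms.

63.5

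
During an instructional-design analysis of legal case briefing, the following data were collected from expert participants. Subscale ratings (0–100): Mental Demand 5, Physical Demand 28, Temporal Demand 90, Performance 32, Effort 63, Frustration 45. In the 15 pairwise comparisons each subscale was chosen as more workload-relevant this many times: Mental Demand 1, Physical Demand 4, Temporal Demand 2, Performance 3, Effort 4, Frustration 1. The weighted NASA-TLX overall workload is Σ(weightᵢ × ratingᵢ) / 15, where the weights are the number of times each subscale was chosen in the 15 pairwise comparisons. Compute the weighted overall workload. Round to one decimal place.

46.0

The tallies are the weights (they sum to 15).
Weighted sum = 1·5 + 4·28 + 2·90 + 3·32 + 4·63 + 1·45
            = 5 + 112 + 180 + 96 + 252 + 45 = 690.
Overall workload = 690 / 15 = 46.0000 ≈ 46.0.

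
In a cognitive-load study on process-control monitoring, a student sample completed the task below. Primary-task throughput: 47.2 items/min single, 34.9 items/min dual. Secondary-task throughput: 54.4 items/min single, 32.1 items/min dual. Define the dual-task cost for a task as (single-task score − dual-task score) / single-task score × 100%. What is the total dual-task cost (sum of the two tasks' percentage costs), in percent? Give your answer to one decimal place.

Primary cost = (47.2 − 34.9) / 47.2 × 100% = 26.0593%.
Secondary cost = (54.4 − 32.1) / 54.4 × 100% = 40.9926%.
Total = 26.0593% + 40.9926% = 67.0519% ≈ 67.1%.

67.1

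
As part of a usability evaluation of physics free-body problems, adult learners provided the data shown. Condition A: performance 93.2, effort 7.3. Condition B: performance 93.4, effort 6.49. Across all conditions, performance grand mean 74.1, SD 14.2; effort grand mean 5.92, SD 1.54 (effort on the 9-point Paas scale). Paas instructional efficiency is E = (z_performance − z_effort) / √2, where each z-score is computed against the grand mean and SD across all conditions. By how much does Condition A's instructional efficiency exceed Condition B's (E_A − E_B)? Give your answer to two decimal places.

Condition A: z_P = (93.2 − 74.1)/14.2 = 1.3451; z_E = (7.3 − 5.92)/1.54 = 0.8961; E_A = (1.3451 − 0.8961)/√2 = 0.3175.
Condition B: z_P = (93.4 − 74.1)/14.2 = 1.3592; z_E = (6.49 − 5.92)/1.54 = 0.3701; E_B = (1.3592 − 0.3701)/√2 = 0.6994.
E_A − E_B = 0.3175 − 0.6994 = -0.3819 ≈ -0.38.

-0.38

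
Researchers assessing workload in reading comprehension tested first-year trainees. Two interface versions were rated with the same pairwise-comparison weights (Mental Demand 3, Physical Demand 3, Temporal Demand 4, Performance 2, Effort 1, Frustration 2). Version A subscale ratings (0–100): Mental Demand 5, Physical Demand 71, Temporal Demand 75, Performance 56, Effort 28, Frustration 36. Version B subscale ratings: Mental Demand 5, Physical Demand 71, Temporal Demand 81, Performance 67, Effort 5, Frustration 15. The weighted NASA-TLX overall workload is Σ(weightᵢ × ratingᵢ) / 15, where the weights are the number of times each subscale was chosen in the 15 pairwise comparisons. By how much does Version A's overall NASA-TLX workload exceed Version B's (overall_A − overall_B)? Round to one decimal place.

Version A weighted sum = 3·5 + 3·71 + 4·75 + 2·56 + 1·28 + 2·36 = 15 + 213 + 300 + 112 + 28 + 72 = 740; overall_A = 740/15 = 49.3333.
Version B weighted sum = 3·5 + 3·71 + 4·81 + 2·67 + 1·5 + 2·15 = 15 + 213 + 324 + 134 + 5 + 30 = 721; overall_B = 721/15 = 48.0667.
Difference = 49.3333 − 48.0667 = 1.2666 ≈ 1.3.

1.3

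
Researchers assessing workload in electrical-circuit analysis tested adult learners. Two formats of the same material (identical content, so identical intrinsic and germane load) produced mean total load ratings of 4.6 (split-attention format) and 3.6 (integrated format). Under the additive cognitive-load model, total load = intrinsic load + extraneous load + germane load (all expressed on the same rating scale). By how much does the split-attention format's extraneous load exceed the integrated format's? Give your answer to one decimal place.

Intrinsic and germane load are equal across formats, so the difference in total load equals the difference in extraneous load.
Extraneous-load difference = 4.6 − 3.6 = 1.0.

1.0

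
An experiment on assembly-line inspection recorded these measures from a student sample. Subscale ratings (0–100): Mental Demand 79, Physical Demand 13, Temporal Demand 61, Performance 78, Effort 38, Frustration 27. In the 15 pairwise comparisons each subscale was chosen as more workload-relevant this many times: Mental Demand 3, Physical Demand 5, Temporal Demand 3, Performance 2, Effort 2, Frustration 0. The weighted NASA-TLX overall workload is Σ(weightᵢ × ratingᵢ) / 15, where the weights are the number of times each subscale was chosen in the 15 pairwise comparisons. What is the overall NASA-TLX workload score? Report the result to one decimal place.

The tallies are the weights (they sum to 15).
Weighted sum = 3·79 + 5·13 + 3·61 + 2·78 + 2·38 + 0·27
            = 237 + 65 + 183 + 156 + 76 + 0 = 717.
Overall workload = 717 / 15 = 47.8000 ≈ 47.8.

47.8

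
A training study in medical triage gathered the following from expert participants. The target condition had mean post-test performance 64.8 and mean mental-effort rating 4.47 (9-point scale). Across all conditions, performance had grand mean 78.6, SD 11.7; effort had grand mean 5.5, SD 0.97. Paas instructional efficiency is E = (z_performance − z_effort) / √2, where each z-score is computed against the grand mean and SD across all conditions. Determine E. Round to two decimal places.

z_performance = (64.8 − 78.6) / 11.7 = -13.8000 / 11.7 = -1.1795.
z_effort = (4.47 − 5.5) / 0.97 = -1.0300 / 0.97 = -1.0619.
z_P − z_E = -1.1795 − (-1.0619) = -0.1176.
E = -0.1176 / √2 = -0.1176 / 1.41421 = -0.0832 ≈ -0.08.

-0.08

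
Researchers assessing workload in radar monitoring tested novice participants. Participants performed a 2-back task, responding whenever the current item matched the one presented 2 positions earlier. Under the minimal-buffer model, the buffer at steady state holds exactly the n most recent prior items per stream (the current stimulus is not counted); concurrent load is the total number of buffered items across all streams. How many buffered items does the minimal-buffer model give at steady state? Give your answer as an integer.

2

The buffer holds the 2 most recent prior items.
Steady-state concurrent load = 2 items.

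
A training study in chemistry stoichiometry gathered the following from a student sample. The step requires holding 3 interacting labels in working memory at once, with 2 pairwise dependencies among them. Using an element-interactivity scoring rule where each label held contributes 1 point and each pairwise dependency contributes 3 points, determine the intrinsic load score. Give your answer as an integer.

Element contribution: 3 × 1 = 3.
Interaction contribution: 2 × 3 = 6.
Intrinsic load = 3 + 6 = 9.

9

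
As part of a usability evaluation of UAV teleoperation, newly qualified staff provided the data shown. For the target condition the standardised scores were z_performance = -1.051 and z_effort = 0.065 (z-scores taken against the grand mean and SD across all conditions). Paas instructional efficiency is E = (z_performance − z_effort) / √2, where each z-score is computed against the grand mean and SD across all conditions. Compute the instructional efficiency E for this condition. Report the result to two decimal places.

z_P − z_E = -1.051 − 0.065 = -1.1160.
E = -1.1160 / √2 = -1.1160 / 1.41421 = -0.7891 ≈ -0.79.

-0.79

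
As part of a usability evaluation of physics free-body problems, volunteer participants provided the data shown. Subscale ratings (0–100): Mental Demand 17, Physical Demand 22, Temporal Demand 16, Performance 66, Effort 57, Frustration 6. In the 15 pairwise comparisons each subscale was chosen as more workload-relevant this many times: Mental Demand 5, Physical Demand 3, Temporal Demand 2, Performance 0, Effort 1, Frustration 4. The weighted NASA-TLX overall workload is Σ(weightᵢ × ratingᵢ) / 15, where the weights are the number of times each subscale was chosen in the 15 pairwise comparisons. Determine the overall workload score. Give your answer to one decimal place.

17.6

The tallies are the weights (they sum to 15).
Weighted sum = 5·17 + 3·22 + 2·16 + 0·66 + 1·57 + 4·6
            = 85 + 66 + 32 + 0 + 57 + 24 = 264.
Overall workload = 264 / 15 = 17.6000 ≈ 17.6.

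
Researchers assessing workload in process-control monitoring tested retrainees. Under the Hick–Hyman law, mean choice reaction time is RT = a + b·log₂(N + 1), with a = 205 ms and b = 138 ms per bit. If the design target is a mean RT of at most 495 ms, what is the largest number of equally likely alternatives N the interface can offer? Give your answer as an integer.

Set 205 + 138·log₂(N + 1) ≤ 495.
log₂(N + 1) ≤ (495 − 205) / 138 = 2.1014.
N + 1 ≤ 2^2.1014 = 4.2913.
N ≤ 3.2913, so the largest integer N is 3.

3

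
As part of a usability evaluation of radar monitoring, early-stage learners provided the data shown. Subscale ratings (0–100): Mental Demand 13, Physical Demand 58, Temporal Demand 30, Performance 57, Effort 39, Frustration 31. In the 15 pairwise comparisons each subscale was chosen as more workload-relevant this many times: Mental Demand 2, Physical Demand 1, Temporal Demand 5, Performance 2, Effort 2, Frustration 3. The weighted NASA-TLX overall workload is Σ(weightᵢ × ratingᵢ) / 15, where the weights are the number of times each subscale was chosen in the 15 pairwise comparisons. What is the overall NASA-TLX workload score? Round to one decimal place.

34.6

The tallies are the weights (they sum to 15).
Weighted sum = 2·13 + 1·58 + 5·30 + 2·57 + 2·39 + 3·31
            = 26 + 58 + 150 + 114 + 78 + 93 = 519.
Overall workload = 519 / 15 = 34.6000 ≈ 34.6.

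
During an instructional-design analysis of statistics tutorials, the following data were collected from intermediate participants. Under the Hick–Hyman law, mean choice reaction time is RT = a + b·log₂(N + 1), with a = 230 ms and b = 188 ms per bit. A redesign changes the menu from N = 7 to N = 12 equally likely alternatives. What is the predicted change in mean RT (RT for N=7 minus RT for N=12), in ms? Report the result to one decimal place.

RT(7) = 230 + 188·log₂(8) = 230 + 188·3.0000 = 794.0000 ms.
RT(12) = 230 + 188·log₂(13) = 230 + 188·3.7004 = 925.6752 ms.
Difference = 794.0000 − 925.6752 = -131.6752 ≈ -131.7 ms.

-131.7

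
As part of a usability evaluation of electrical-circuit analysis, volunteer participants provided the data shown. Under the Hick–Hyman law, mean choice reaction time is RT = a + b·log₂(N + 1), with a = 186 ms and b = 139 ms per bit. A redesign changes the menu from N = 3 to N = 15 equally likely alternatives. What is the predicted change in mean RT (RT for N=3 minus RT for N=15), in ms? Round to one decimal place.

RT(3) = 186 + 139·log₂(4) = 186 + 139·2.0000 = 464.0000 ms.
RT(15) = 186 + 139·log₂(16) = 186 + 139·4.0000 = 742.0000 ms.
Difference = 464.0000 − 742.0000 = -278.0000 ≈ -278.0 ms.

-278.0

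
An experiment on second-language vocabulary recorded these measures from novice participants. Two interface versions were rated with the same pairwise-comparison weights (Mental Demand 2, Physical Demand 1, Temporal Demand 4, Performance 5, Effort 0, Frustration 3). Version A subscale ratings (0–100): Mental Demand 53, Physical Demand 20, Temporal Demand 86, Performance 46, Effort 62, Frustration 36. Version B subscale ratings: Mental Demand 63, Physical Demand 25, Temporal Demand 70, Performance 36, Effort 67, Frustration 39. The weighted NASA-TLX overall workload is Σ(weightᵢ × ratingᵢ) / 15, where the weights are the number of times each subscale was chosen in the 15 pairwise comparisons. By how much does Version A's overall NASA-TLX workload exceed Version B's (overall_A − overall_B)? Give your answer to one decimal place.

5.3

Version A weighted sum = 2·53 + 1·20 + 4·86 + 5·46 + 0·62 + 3·36 = 106 + 20 + 344 + 230 + 0 + 108 = 808; overall_A = 808/15 = 53.8667.
Version B weighted sum = 2·63 + 1·25 + 4·70 + 5·36 + 0·67 + 3·39 = 126 + 25 + 280 + 180 + 0 + 117 = 728; overall_B = 728/15 = 48.5333.
Difference = 53.8667 − 48.5333 = 5.3334 ≈ 5.3.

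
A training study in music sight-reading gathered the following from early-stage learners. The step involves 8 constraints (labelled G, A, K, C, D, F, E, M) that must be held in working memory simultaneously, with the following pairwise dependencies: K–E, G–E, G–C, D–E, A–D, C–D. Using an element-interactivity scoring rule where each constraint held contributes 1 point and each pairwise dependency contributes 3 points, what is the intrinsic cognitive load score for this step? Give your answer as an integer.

Count of constraints held simultaneously: 8.
Count of pairwise dependencies listed: 6.
Element contribution: 8 × 1 = 8.
Interaction contribution: 6 × 3 = 18.
Intrinsic load = 8 + 18 = 26.

26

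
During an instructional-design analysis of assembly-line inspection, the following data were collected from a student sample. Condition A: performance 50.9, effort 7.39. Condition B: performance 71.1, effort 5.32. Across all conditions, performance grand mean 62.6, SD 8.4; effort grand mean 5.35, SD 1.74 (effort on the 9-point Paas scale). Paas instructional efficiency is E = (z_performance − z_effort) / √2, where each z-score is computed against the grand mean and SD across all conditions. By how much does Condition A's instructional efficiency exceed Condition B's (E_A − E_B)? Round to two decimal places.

Condition A: z_P = (50.9 − 62.6)/8.4 = -1.3929; z_E = (7.39 − 5.35)/1.74 = 1.1724; E_A = (-1.3929 − 1.1724)/√2 = -1.8139.
Condition B: z_P = (71.1 − 62.6)/8.4 = 1.0119; z_E = (5.32 − 5.35)/1.74 = -0.0172; E_B = (1.0119 − (-0.0172))/√2 = 0.7277.
E_A − E_B = -1.8139 − 0.7277 = -2.5416 ≈ -2.54.

-2.54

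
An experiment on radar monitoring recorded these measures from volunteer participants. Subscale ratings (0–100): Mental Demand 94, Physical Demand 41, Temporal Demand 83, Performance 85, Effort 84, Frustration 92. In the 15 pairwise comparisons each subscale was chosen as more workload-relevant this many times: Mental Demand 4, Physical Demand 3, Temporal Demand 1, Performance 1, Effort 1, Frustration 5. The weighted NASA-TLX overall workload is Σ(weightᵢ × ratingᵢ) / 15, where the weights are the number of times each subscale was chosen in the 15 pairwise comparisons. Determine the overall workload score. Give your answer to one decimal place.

The tallies are the weights (they sum to 15).
Weighted sum = 4·94 + 3·41 + 1·83 + 1·85 + 1·84 + 5·92
            = 376 + 123 + 83 + 85 + 84 + 460 = 1211.
Overall workload = 1211 / 15 = 80.7333 ≈ 80.7.

80.7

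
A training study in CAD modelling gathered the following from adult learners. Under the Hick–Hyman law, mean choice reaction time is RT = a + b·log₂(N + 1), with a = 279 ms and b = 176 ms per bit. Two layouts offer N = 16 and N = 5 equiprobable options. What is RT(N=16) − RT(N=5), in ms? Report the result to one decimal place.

RT(16) = 279 + 176·log₂(17) = 279 + 176·4.0875 = 998.4000 ms.
RT(5) = 279 + 176·log₂(6) = 279 + 176·2.5850 = 733.9600 ms.
Difference = 998.4000 − 733.9600 = 264.4400 ≈ 264.4 ms.

264.4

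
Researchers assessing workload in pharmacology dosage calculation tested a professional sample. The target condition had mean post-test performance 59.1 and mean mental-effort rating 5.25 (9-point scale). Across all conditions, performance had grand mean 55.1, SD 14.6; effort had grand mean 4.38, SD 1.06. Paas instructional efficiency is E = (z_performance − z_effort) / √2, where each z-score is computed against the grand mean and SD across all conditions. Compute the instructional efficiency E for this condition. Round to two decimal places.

-0.39

z_performance = (59.1 − 55.1) / 14.6 = 4.0000 / 14.6 = 0.2740.
z_effort = (5.25 − 4.38) / 1.06 = 0.8700 / 1.06 = 0.8208.
z_P − z_E = 0.2740 − 0.8208 = -0.5468.
E = -0.5468 / √2 = -0.5468 / 1.41421 = -0.3866 ≈ -0.39.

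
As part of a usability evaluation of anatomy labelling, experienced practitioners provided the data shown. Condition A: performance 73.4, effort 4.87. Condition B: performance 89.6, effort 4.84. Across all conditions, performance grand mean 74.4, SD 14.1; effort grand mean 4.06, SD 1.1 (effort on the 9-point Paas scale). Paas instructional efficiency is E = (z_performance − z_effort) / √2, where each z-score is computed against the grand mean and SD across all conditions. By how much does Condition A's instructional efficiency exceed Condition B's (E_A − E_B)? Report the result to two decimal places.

Condition A: z_P = (73.4 − 74.4)/14.1 = -0.0709; z_E = (4.87 − 4.06)/1.1 = 0.7364; E_A = (-0.0709 − 0.7364)/√2 = -0.5708.
Condition B: z_P = (89.6 − 74.4)/14.1 = 1.0780; z_E = (4.84 − 4.06)/1.1 = 0.7091; E_B = (1.0780 − 0.7091)/√2 = 0.2609.
E_A − E_B = -0.5708 − 0.2609 = -0.8317 ≈ -0.83.

-0.83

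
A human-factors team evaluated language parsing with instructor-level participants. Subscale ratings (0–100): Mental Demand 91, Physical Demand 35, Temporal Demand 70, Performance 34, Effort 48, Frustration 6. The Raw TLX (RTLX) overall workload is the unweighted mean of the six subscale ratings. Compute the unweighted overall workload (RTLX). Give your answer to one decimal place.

Sum of ratings = 91 + 35 + 70 + 34 + 48 + 6 = 284.
RTLX = 284 / 6 = 47.3333 ≈ 47.3.

47.3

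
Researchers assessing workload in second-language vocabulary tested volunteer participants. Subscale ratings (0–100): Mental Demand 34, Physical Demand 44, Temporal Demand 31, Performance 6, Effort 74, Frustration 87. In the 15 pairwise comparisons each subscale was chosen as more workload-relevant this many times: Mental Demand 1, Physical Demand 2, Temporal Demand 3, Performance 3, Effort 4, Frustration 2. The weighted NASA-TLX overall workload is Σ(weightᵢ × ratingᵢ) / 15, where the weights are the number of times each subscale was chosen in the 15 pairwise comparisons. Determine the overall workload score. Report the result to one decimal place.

46.9

The tallies are the weights (they sum to 15).
Weighted sum = 1·34 + 2·44 + 3·31 + 3·6 + 4·74 + 2·87
            = 34 + 88 + 93 + 18 + 296 + 174 = 703.
Overall workload = 703 / 15 = 46.8667 ≈ 46.9.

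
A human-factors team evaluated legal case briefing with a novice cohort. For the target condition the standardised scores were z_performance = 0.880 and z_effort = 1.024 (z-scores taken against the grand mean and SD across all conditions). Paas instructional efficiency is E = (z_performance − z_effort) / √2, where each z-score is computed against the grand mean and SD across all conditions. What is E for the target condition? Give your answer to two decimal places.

z_P − z_E = 0.880 − 1.024 = -0.1440.
E = -0.1440 / √2 = -0.1440 / 1.41421 = -0.1018 ≈ -0.10.

-0.10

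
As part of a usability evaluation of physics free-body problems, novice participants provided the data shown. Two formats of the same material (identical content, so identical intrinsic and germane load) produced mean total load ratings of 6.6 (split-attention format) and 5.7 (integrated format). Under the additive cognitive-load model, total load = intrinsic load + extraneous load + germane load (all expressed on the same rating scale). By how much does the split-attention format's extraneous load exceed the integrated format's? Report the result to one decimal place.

0.9

Intrinsic and germane load are equal across formats, so the difference in total load equals the difference in extraneous load.
Extraneous-load difference = 6.6 − 5.7 = 0.9.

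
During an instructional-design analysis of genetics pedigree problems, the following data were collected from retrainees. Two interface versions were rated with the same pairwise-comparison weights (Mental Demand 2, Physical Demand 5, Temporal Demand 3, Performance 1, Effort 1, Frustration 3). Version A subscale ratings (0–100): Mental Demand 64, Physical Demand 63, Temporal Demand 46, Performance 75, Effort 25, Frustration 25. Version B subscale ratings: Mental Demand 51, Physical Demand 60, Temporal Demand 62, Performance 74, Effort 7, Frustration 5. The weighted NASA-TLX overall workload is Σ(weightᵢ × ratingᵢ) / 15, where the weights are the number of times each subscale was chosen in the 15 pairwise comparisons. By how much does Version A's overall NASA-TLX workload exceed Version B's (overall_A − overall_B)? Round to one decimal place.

Version A weighted sum = 2·64 + 5·63 + 3·46 + 1·75 + 1·25 + 3·25 = 128 + 315 + 138 + 75 + 25 + 75 = 756; overall_A = 756/15 = 50.4000.
Version B weighted sum = 2·51 + 5·60 + 3·62 + 1·74 + 1·7 + 3·5 = 102 + 300 + 186 + 74 + 7 + 15 = 684; overall_B = 684/15 = 45.6000.
Difference = 50.4000 − 45.6000 = 4.8000 ≈ 4.8.

4.8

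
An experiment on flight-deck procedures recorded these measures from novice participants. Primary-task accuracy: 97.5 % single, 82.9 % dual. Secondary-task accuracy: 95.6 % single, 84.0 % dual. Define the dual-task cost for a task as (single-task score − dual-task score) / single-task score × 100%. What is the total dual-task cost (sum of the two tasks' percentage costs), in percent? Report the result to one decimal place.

Primary cost = (97.5 − 82.9) / 97.5 × 100% = 14.9744%.
Secondary cost = (95.6 − 84.0) / 95.6 × 100% = 12.1339%.
Total = 14.9744% + 12.1339% = 27.1083% ≈ 27.1%.

27.1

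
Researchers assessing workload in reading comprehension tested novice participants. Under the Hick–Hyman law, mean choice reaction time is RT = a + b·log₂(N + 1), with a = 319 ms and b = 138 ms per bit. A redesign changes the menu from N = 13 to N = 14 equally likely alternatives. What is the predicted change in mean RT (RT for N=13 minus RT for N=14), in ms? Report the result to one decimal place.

RT(13) = 319 + 138·log₂(14) = 319 + 138·3.8074 = 844.4212 ms.
RT(14) = 319 + 138·log₂(15) = 319 + 138·3.9069 = 858.1522 ms.
Difference = 844.4212 − 858.1522 = -13.7310 ≈ -13.7 ms.

-13.7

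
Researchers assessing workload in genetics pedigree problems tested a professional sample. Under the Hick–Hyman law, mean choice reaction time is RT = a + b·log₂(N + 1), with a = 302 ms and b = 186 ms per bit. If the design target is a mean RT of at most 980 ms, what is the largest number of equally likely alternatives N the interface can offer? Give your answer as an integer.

Set 302 + 186·log₂(N + 1) ≤ 980.
log₂(N + 1) ≤ (980 − 302) / 186 = 3.6452.
N + 1 ≤ 2^3.6452 = 12.5116.
N ≤ 11.5116, so the largest integer N is 11.

11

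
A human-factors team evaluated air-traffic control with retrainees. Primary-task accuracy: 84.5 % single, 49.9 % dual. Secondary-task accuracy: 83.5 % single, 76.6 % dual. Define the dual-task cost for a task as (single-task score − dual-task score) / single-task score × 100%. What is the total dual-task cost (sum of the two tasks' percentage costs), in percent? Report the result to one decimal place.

Primary cost = (84.5 − 49.9) / 84.5 × 100% = 40.9467%.
Secondary cost = (83.5 − 76.6) / 83.5 × 100% = 8.2635%.
Total = 40.9467% + 8.2635% = 49.2102% ≈ 49.2%.

49.2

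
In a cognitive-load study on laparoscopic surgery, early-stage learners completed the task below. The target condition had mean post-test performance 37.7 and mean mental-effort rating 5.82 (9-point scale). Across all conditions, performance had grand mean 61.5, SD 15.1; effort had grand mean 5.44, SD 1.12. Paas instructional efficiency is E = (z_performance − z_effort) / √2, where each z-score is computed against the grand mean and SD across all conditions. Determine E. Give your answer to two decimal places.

z_performance = (37.7 − 61.5) / 15.1 = -23.8000 / 15.1 = -1.5762.
z_effort = (5.82 − 5.44) / 1.12 = 0.3800 / 1.12 = 0.3393.
z_P − z_E = -1.5762 − 0.3393 = -1.9155.
E = -1.9155 / √2 = -1.9155 / 1.41421 = -1.3545 ≈ -1.35.

-1.35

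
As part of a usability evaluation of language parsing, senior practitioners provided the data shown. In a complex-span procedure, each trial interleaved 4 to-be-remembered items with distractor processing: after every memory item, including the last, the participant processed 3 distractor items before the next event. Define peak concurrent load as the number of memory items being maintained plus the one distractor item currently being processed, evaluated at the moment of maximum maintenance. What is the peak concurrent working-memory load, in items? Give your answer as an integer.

5

Maintenance is greatest during the distractor(s) after memory item 4: all 4 memory items are being held.
One distractor item is concurrently being processed.
Peak concurrent load = 4 + 1 = 5 items.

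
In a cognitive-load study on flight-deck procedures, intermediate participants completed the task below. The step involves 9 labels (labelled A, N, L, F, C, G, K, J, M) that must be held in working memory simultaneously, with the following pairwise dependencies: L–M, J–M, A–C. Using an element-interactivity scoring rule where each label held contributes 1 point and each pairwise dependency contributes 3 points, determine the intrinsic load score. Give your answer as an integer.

18

Count of labels held simultaneously: 9.
Count of pairwise dependencies listed: 3.
Element contribution: 9 × 1 = 9.
Interaction contribution: 3 × 3 = 9.
Intrinsic load = 9 + 9 = 18.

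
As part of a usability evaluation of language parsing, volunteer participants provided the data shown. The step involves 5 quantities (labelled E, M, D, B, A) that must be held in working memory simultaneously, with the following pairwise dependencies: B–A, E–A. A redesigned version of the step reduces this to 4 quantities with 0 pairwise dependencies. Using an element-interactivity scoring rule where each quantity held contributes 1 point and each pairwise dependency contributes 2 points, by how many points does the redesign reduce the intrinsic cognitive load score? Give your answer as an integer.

5

Original: 5 × 1 + 2 × 2 = 5 + 4 = 9.
Redesigned: 4 × 1 + 0 × 2 = 4 + 0 = 4.
Reduction = 9 − 4 = 5.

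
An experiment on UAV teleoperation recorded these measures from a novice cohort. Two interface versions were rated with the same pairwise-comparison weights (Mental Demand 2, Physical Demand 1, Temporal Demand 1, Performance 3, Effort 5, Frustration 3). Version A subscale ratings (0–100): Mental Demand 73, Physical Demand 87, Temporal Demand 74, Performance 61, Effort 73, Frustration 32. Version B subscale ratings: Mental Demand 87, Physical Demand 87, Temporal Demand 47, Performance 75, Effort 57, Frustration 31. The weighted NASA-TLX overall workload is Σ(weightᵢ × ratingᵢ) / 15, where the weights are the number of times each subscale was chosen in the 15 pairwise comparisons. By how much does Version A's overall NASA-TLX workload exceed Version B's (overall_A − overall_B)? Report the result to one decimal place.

2.7

Version A weighted sum = 2·73 + 1·87 + 1·74 + 3·61 + 5·73 + 3·32 = 146 + 87 + 74 + 183 + 365 + 96 = 951; overall_A = 951/15 = 63.4000.
Version B weighted sum = 2·87 + 1·87 + 1·47 + 3·75 + 5·57 + 3·31 = 174 + 87 + 47 + 225 + 285 + 93 = 911; overall_B = 911/15 = 60.7333.
Difference = 63.4000 − 60.7333 = 2.6667 ≈ 2.7.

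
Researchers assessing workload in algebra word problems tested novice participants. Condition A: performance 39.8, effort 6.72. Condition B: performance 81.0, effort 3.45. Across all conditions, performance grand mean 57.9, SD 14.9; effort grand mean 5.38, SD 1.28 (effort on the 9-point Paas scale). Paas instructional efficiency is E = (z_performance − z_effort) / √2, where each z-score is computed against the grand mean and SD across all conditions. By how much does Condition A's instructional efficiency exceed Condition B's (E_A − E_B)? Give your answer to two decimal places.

Condition A: z_P = (39.8 − 57.9)/14.9 = -1.2148; z_E = (6.72 − 5.38)/1.28 = 1.0469; E_A = (-1.2148 − 1.0469)/√2 = -1.5993.
Condition B: z_P = (81.0 − 57.9)/14.9 = 1.5503; z_E = (3.45 − 5.38)/1.28 = -1.5078; E_B = (1.5503 − (-1.5078))/√2 = 2.1624.
E_A − E_B = -1.5993 − 2.1624 = -3.7617 ≈ -3.76.

-3.76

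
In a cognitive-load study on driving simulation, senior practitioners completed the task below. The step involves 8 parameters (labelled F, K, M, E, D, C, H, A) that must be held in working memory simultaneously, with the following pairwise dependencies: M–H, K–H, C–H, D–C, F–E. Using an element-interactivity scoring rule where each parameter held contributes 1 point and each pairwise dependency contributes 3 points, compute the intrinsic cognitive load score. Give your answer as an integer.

23

Count of parameters held simultaneously: 8.
Count of pairwise dependencies listed: 5.
Element contribution: 8 × 1 = 8.
Interaction contribution: 5 × 3 = 15.
Intrinsic load = 8 + 15 = 23.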